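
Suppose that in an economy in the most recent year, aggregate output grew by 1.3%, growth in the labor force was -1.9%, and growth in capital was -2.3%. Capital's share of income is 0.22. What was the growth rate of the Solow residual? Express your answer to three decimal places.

3.288%

Labor's share = 1 − 0.22 = 0.78.
Capital: 0.22 × (-2.3) = -0.506 pp.
The labor force: 0.78 × (-1.9) = -1.482 pp.
TFP growth = 1.3 + 1.988 = 3.288%.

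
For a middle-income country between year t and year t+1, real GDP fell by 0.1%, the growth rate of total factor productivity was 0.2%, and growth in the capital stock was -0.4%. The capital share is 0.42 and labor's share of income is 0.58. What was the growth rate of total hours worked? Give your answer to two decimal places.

-0.23%

Labor's share = 1 − 0.42 = 0.58.
gY = gA + 0.42×(-0.4) + 0.58×g.
0.58×g = -0.1 − 0.2 + 0.168 = -0.132.
g = -0.132 / 0.58 = -0.2276%.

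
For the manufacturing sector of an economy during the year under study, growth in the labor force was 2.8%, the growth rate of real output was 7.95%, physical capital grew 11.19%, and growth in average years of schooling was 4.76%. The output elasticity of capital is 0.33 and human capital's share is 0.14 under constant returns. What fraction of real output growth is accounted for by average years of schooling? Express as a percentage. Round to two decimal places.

8.38%

Average years of schooling contributed 0.14 × 4.76 = 0.6664 pp.
Share of growth = 0.6664 / 7.95 × 100 = 8.3824%.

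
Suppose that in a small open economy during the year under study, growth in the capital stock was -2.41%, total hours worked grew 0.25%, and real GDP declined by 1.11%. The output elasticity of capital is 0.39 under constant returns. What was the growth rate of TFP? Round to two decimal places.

-0.32%

Labor's share = 1 − 0.39 = 0.61.
The capital stock: 0.39 × (-2.41) = -0.9399 pp.
Total hours worked: 0.61 × 0.25 = 0.1525 pp.
TFP growth = -1.11 + 0.7874 = -0.3226%.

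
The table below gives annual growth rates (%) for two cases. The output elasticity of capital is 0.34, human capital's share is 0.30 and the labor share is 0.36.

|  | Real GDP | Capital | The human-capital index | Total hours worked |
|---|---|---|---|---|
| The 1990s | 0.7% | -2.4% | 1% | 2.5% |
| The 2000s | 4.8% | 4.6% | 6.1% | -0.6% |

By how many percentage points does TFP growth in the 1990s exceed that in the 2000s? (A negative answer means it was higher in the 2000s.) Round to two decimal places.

-1.31 percentage points

Labor's share = 1 − 0.34 − 0.3 = 0.36.
The 1990s: TFP = 0.7 + 0.816 − 0.3 − 0.9 = 0.316%.
The 2000s: TFP = 4.8 − 1.564 − 1.83 + 0.216 = 1.622%.
Difference = 0.316 − (1.622) = -1.306 pp.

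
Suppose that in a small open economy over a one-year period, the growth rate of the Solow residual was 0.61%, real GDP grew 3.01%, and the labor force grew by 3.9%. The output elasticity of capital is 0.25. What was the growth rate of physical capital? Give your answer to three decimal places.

Labor's share = 1 − 0.25 = 0.75.
gY = gA + 0.75×3.9 + 0.25×g.
0.25×g = 3.01 − 0.61 − 2.925 = -0.525.
g = -0.525 / 0.25 = -2.1%.

-2.100%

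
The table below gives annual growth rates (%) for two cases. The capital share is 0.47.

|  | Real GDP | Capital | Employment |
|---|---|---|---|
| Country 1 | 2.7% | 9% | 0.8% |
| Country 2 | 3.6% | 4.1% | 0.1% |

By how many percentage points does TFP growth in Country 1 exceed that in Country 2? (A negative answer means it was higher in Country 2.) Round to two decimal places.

-3.57 percentage points

Labor's share = 1 − 0.47 = 0.53.
Country 1: TFP = 2.7 − 4.23 − 0.424 = -1.954%.
Country 2: TFP = 3.6 − 1.927 − 0.053 = 1.62%.
Difference = -1.954 − (1.62) = -3.574 pp.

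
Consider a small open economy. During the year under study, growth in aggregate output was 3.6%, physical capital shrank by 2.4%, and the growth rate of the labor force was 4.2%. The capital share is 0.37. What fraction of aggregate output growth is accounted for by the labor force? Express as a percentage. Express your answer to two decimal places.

The labor force accounted for 73.50% of growth.

Labor's share = 1 − 0.37 = 0.63.
The labor force contributed 0.63 × 4.2 = 2.646 pp.
Share of growth = 2.646 / 3.6 × 100 = 73.5%.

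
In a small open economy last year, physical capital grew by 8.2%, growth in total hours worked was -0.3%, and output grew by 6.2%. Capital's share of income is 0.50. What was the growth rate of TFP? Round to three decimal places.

Labor's share = 1 − 0.5 = 0.5.
Physical capital: 0.5 × 8.2 = 4.1 pp.
Total hours worked: 0.5 × (-0.3) = -0.15 pp.
TFP growth = 6.2 − 3.95 = 2.25%.

TFP growth was 2.250%.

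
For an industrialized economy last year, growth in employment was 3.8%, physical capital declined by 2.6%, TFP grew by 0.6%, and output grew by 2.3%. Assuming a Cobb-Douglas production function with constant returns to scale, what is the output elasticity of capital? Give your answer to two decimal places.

The output elasticity of capital is 0.33.

gY = gA + α·gK + (1−α)·gL, so gY − gA − gL = α(gK − gL).
2.3 − 0.6 − 3.8 = α × (-2.6 − 3.8).
-2.1 = -6.4 α, so α = 0.3281.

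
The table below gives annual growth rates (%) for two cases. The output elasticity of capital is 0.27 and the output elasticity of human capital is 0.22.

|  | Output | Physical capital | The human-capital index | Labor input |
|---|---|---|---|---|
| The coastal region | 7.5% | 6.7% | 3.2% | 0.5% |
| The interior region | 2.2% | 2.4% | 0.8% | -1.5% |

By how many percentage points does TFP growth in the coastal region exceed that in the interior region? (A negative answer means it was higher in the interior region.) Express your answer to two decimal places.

Labor's share = 1 − 0.27 − 0.22 = 0.51.
The coastal region: TFP = 7.5 − 1.809 − 0.704 − 0.255 = 4.732%.
The interior region: TFP = 2.2 − 0.648 − 0.176 + 0.765 = 2.141%.
Difference = 4.732 − (2.141) = 2.591 pp.

2.59 percentage points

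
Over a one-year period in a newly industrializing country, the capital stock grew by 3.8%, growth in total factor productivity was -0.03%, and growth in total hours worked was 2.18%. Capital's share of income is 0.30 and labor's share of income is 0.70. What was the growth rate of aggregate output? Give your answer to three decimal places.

Labor's share = 1 − 0.3 = 0.7.
The capital stock: 0.3 × 3.8 = 1.14 pp.
Total hours worked: 0.7 × 2.18 = 1.526 pp.
Output growth = -0.03 + 2.666 = 2.636%.

2.636%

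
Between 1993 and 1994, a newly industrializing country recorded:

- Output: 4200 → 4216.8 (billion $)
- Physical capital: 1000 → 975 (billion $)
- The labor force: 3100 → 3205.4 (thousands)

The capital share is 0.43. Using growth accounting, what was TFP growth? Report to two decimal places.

Output growth = (4216.8 − 4200) / 4200 = 0.4%.
Physical capital growth = (975 − 1000) / 1000 = -2.5%.
The labor force growth = (3205.4 − 3100) / 3100 = 3.4%.
Labor's share = 1 − 0.43 = 0.57.
Physical capital: 0.43 × (-2.5) = -1.075 pp.
The labor force: 0.57 × 3.4 = 1.938 pp.
TFP growth = 0.4 − 0.863 = -0.463%.

-0.46%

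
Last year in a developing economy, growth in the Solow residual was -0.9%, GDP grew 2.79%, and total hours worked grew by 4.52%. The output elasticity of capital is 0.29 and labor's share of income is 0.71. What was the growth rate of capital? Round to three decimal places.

Capital growth was 1.658%.

Labor's share = 1 − 0.29 = 0.71.
gY = gA + 0.71×4.52 + 0.29×g.
0.29×g = 2.79 + 0.9 − 3.2092 = 0.4808.
g = 0.4808 / 0.29 = 1.65793%.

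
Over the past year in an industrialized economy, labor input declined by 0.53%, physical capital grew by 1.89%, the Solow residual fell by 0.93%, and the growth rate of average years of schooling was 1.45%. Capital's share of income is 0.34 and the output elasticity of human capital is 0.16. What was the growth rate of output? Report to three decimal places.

-0.320%

Labor's share = 1 − 0.34 − 0.16 = 0.5.
Physical capital: 0.34 × 1.89 = 0.6426 pp.
Average years of schooling: 0.16 × 1.45 = 0.232 pp.
Labor input: 0.5 × (-0.53) = -0.265 pp.
Output growth = -0.93 + 0.6096 = -0.3204%.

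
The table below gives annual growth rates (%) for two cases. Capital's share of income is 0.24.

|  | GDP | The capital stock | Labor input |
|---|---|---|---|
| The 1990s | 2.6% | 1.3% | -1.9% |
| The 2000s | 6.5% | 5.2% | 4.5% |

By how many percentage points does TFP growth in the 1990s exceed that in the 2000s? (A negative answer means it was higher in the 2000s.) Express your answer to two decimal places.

1.90 percentage points

Labor's share = 1 − 0.24 = 0.76.
The 1990s: TFP = 2.6 − 0.312 + 1.444 = 3.732%.
The 2000s: TFP = 6.5 − 1.248 − 3.42 = 1.832%.
Difference = 3.732 − (1.832) = 1.9 pp.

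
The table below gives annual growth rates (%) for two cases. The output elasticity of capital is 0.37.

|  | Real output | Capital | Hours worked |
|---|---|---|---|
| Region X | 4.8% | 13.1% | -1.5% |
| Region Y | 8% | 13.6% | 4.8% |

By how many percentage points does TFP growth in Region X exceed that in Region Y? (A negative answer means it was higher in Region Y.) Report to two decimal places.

0.95 percentage points

Labor's share = 1 − 0.37 = 0.63.
Region X: TFP = 4.8 − 4.847 + 0.945 = 0.898%.
Region Y: TFP = 8 − 5.032 − 3.024 = -0.056%.
Difference = 0.898 − (-0.056) = 0.954 pp.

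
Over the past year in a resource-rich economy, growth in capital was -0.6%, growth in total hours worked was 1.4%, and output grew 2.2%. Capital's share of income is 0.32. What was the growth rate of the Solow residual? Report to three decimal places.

1.440%

Labor's share = 1 − 0.32 = 0.68.
Capital: 0.32 × (-0.6) = -0.192 pp.
Total hours worked: 0.68 × 1.4 = 0.952 pp.
TFP growth = 2.2 − 0.76 = 1.44%.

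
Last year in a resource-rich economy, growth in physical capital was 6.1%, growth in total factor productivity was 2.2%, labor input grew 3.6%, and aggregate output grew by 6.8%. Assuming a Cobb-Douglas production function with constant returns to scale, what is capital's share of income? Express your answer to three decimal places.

gY = gA + α·gK + (1−α)·gL, so gY − gA − gL = α(gK − gL).
6.8 − 2.2 − 3.6 = α × (6.1 − 3.6).
1 = 2.5 α, so α = 0.4.

α = 0.400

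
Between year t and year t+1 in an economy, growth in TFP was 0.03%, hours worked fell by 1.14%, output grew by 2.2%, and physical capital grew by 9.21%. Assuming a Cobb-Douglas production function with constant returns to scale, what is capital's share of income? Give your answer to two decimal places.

gY = gA + α·gK + (1−α)·gL, so gY − gA − gL = α(gK − gL).
2.2 − 0.03 + 1.14 = α × (9.21 − (-1.14)).
3.31 = 10.35 α, so α = 0.3198.

Capital's share of income is 0.32.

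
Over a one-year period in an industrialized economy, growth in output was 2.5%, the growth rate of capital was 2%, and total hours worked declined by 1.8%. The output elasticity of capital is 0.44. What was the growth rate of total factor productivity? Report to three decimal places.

2.628%

Labor's share = 1 − 0.44 = 0.56.
Capital: 0.44 × 2 = 0.88 pp.
Total hours worked: 0.56 × (-1.8) = -1.008 pp.
TFP growth = 2.5 + 0.128 = 2.628%.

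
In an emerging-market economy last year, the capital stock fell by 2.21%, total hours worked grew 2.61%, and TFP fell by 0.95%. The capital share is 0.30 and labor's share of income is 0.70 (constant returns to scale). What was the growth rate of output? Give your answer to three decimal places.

Output growth was 0.214%.

Labor's share = 1 − 0.3 = 0.7.
The capital stock: 0.3 × (-2.21) = -0.663 pp.
Total hours worked: 0.7 × 2.61 = 1.827 pp.
Output growth = -0.95 + 1.164 = 0.214%.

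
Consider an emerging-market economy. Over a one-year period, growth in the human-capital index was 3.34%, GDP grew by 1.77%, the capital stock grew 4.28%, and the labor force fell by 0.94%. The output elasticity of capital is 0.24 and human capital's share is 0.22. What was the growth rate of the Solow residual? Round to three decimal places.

0.516%

Labor's share = 1 − 0.24 − 0.22 = 0.54.
The capital stock: 0.24 × 4.28 = 1.0272 pp.
The human-capital index: 0.22 × 3.34 = 0.7348 pp.
The labor force: 0.54 × (-0.94) = -0.5076 pp.
TFP growth = 1.77 − 1.2544 = 0.5156%.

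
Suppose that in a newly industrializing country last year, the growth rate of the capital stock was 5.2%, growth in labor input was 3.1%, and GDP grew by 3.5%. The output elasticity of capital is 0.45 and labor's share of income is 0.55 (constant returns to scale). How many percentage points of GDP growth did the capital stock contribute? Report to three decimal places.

Contribution = share × growth = 0.45 × 5.2 = 2.34 pp.

2.340 percentage points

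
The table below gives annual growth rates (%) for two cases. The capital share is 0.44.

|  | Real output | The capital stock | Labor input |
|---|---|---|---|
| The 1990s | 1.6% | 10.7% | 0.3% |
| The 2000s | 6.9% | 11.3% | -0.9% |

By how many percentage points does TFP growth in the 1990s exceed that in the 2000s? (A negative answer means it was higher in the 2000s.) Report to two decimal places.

Labor's share = 1 − 0.44 = 0.56.
The 1990s: TFP = 1.6 − 4.708 − 0.168 = -3.276%.
The 2000s: TFP = 6.9 − 4.972 + 0.504 = 2.432%.
Difference = -3.276 − (2.432) = -5.708 pp.

-5.71 percentage points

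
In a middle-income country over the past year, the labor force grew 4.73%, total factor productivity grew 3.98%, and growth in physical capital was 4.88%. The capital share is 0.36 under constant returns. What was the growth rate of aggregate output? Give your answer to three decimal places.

8.764%

Labor's share = 1 − 0.36 = 0.64.
Physical capital: 0.36 × 4.88 = 1.7568 pp.
The labor force: 0.64 × 4.73 = 3.0272 pp.
Output growth = 3.98 + 4.784 = 8.764%.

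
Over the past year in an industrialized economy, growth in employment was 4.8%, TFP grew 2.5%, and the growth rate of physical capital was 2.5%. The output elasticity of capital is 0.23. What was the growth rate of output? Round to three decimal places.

Labor's share = 1 − 0.23 = 0.77.
Physical capital: 0.23 × 2.5 = 0.575 pp.
Employment: 0.77 × 4.8 = 3.696 pp.
Output growth = 2.5 + 4.271 = 6.771%.

6.771%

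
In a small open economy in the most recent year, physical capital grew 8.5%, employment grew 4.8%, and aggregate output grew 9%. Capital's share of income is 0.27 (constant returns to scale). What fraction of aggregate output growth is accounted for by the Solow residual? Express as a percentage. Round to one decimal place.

Labor's share = 1 − 0.27 = 0.73.
Physical capital: 0.27 × 8.5 = 2.295 pp.
Employment: 0.73 × 4.8 = 3.504 pp.
TFP growth = 9 − 5.799 = 3.201%.
TFP share of growth = 3.201 / 9 × 100 = 35.567%.

The Solow residual accounted for 35.6% of growth.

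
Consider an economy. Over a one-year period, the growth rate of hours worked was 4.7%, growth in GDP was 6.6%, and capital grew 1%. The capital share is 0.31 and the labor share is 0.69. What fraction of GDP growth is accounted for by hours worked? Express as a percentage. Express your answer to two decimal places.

49.14%

Labor's share = 1 − 0.31 = 0.69.
Hours worked contributed 0.69 × 4.7 = 3.243 pp.
Share of growth = 3.243 / 6.6 × 100 = 49.1364%.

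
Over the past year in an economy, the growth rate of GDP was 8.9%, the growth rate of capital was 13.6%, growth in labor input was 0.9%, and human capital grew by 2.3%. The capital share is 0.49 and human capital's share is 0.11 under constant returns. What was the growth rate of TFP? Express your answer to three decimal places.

Labor's share = 1 − 0.49 − 0.11 = 0.4.
Capital: 0.49 × 13.6 = 6.664 pp.
Human capital: 0.11 × 2.3 = 0.253 pp.
Labor input: 0.4 × 0.9 = 0.36 pp.
TFP growth = 8.9 − 7.277 = 1.623%.

1.623%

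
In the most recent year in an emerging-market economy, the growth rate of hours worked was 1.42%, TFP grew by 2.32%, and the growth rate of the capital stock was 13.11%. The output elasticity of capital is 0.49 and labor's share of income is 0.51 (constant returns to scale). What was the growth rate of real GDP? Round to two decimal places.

Labor's share = 1 − 0.49 = 0.51.
The capital stock: 0.49 × 13.11 = 6.4239 pp.
Hours worked: 0.51 × 1.42 = 0.7242 pp.
Output growth = 2.32 + 7.1481 = 9.4681%.

9.47%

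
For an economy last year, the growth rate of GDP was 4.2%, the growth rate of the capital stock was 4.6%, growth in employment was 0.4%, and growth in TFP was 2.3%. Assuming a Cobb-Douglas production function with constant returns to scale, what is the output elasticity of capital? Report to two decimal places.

0.36

gY = gA + α·gK + (1−α)·gL, so gY − gA − gL = α(gK − gL).
4.2 − 2.3 − 0.4 = α × (4.6 − 0.4).
1.5 = 4.2 α, so α = 0.3571.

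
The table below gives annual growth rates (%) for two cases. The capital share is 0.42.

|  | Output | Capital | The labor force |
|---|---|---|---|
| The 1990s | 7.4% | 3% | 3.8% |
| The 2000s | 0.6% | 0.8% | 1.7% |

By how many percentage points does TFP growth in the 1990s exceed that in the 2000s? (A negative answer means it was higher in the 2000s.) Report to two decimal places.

Labor's share = 1 − 0.42 = 0.58.
The 1990s: TFP = 7.4 − 1.26 − 2.204 = 3.936%.
The 2000s: TFP = 0.6 − 0.336 − 0.986 = -0.722%.
Difference = 3.936 − (-0.722) = 4.658 pp.

4.66 percentage points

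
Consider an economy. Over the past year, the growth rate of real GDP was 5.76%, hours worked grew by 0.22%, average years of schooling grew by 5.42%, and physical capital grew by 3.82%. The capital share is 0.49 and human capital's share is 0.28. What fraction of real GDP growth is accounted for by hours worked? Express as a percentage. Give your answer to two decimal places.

Labor's share = 1 − 0.49 − 0.28 = 0.23.
Hours worked contributed 0.23 × 0.22 = 0.0506 pp.
Share of growth = 0.0506 / 5.76 × 100 = 0.8785%.

Hours worked accounted for 0.88% of growth.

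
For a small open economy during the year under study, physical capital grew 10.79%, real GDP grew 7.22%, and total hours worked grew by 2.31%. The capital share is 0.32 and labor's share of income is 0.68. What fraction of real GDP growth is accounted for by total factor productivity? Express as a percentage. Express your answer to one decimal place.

30.4%

Labor's share = 1 − 0.32 = 0.68.
Physical capital: 0.32 × 10.79 = 3.4528 pp.
Total hours worked: 0.68 × 2.31 = 1.5708 pp.
TFP growth = 7.22 − 5.0236 = 2.1964%.
TFP share of growth = 2.1964 / 7.22 × 100 = 30.421%.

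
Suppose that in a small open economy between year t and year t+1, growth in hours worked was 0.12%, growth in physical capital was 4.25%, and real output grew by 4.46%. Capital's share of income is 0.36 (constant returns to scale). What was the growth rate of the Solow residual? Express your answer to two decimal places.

Labor's share = 1 − 0.36 = 0.64.
Physical capital: 0.36 × 4.25 = 1.53 pp.
Hours worked: 0.64 × 0.12 = 0.0768 pp.
TFP growth = 4.46 − 1.6068 = 2.8532%.

2.85%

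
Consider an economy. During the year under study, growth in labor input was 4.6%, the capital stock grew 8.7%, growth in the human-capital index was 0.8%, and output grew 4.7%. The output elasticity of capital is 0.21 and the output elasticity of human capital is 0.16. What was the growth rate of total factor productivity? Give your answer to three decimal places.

-0.153%

Labor's share = 1 − 0.21 − 0.16 = 0.63.
The capital stock: 0.21 × 8.7 = 1.827 pp.
The human-capital index: 0.16 × 0.8 = 0.128 pp.
Labor input: 0.63 × 4.6 = 2.898 pp.
TFP growth = 4.7 − 4.853 = -0.153%.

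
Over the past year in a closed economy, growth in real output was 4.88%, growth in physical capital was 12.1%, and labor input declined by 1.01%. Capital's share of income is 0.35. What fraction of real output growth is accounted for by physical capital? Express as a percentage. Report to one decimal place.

86.8%

Physical capital contributed 0.35 × 12.1 = 4.235 pp.
Share of growth = 4.235 / 4.88 × 100 = 86.783%.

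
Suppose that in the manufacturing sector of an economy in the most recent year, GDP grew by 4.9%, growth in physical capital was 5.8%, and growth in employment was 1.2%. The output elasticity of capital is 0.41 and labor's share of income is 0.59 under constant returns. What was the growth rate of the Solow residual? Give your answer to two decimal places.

1.81%

Labor's share = 1 − 0.41 = 0.59.
Physical capital: 0.41 × 5.8 = 2.378 pp.
Employment: 0.59 × 1.2 = 0.708 pp.
TFP growth = 4.9 − 3.086 = 1.814%.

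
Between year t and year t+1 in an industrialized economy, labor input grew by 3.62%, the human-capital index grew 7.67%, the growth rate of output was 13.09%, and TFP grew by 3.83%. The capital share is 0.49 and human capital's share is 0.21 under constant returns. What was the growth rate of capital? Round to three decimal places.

13.394%

Labor's share = 1 − 0.49 − 0.21 = 0.3.
gY = gA + 0.21×7.67 + 0.3×3.62 + 0.49×g.
0.49×g = 13.09 − 3.83 − 2.6967 = 6.5633.
g = 6.5633 / 0.49 = 13.39449%.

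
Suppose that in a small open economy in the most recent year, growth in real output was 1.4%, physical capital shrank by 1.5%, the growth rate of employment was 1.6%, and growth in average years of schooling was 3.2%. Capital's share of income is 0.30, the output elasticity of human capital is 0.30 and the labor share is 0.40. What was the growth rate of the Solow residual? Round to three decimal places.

The Solow residual growth was 0.250%.

Labor's share = 1 − 0.3 − 0.3 = 0.4.
Physical capital: 0.3 × (-1.5) = -0.45 pp.
Average years of schooling: 0.3 × 3.2 = 0.96 pp.
Employment: 0.4 × 1.6 = 0.64 pp.
TFP growth = 1.4 − 1.15 = 0.25%.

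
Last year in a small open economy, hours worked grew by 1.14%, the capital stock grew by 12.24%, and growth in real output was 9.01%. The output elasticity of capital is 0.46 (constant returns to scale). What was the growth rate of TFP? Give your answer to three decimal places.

TFP grew 2.764%.

Labor's share = 1 − 0.46 = 0.54.
The capital stock: 0.46 × 12.24 = 5.6304 pp.
Hours worked: 0.54 × 1.14 = 0.6156 pp.
TFP growth = 9.01 − 6.246 = 2.764%.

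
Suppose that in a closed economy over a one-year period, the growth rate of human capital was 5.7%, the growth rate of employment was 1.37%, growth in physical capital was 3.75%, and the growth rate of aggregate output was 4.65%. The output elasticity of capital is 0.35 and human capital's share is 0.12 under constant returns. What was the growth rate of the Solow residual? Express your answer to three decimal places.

Labor's share = 1 − 0.35 − 0.12 = 0.53.
Physical capital: 0.35 × 3.75 = 1.3125 pp.
Human capital: 0.12 × 5.7 = 0.684 pp.
Employment: 0.53 × 1.37 = 0.7261 pp.
TFP growth = 4.65 − 2.7226 = 1.9274%.

1.927%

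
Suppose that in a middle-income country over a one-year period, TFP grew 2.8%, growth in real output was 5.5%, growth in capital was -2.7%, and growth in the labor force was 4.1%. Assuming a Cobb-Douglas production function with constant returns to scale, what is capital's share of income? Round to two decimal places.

gY = gA + α·gK + (1−α)·gL, so gY − gA − gL = α(gK − gL).
5.5 − 2.8 − 4.1 = α × (-2.7 − 4.1).
-1.4 = -6.8 α, so α = 0.2059.

Capital's share of income is 0.21.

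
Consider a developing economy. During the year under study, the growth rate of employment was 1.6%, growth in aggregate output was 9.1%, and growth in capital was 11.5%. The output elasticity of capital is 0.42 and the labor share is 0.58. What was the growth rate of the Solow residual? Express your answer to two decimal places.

Labor's share = 1 − 0.42 = 0.58.
Capital: 0.42 × 11.5 = 4.83 pp.
Employment: 0.58 × 1.6 = 0.928 pp.
TFP growth = 9.1 − 5.758 = 3.342%.

3.34%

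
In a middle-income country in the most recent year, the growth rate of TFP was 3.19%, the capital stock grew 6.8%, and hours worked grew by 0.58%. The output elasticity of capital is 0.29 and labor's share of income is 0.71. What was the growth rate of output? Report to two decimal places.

Labor's share = 1 − 0.29 = 0.71.
The capital stock: 0.29 × 6.8 = 1.972 pp.
Hours worked: 0.71 × 0.58 = 0.4118 pp.
Output growth = 3.19 + 2.3838 = 5.5738%.

Output growth was 5.57%.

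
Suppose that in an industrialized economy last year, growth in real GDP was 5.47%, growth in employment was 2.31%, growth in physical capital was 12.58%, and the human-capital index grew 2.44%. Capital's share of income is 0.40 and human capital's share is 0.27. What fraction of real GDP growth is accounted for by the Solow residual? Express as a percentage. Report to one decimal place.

Labor's share = 1 − 0.4 − 0.27 = 0.33.
Physical capital: 0.4 × 12.58 = 5.032 pp.
The human-capital index: 0.27 × 2.44 = 0.6588 pp.
Employment: 0.33 × 2.31 = 0.7623 pp.
TFP growth = 5.47 − 6.4531 = -0.9831%.
TFP share of growth = -0.9831 / 5.47 × 100 = -17.973%.

-18.0%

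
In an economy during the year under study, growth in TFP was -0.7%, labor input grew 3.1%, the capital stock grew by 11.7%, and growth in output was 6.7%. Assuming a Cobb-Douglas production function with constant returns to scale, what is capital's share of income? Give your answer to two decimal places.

Capital's share of income is 0.50.

gY = gA + α·gK + (1−α)·gL, so gY − gA − gL = α(gK − gL).
6.7 + 0.7 − 3.1 = α × (11.7 − 3.1).
4.3 = 8.6 α, so α = 0.5.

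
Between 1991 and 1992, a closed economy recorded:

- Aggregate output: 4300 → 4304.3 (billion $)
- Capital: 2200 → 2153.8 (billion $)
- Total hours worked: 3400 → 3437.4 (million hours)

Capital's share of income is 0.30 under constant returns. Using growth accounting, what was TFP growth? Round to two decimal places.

Aggregate output growth = (4304.3 − 4300) / 4300 = 0.1%.
Capital growth = (2153.8 − 2200) / 2200 = -2.1%.
Total hours worked growth = (3437.4 − 3400) / 3400 = 1.1%.
Labor's share = 1 − 0.3 = 0.7.
Capital: 0.3 × (-2.1) = -0.63 pp.
Total hours worked: 0.7 × 1.1 = 0.77 pp.
TFP growth = 0.1 − 0.14 = -0.04%.

-0.04%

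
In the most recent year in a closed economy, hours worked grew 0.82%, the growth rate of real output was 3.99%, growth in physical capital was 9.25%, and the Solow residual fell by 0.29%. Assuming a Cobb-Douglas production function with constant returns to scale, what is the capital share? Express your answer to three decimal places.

0.410

gY = gA + α·gK + (1−α)·gL, so gY − gA − gL = α(gK − gL).
3.99 + 0.29 − 0.82 = α × (9.25 − 0.82).
3.46 = 8.43 α, so α = 0.41044.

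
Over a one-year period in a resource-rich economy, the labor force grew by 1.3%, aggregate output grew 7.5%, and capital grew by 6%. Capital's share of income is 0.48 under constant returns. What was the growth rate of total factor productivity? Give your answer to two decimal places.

Labor's share = 1 − 0.48 = 0.52.
Capital: 0.48 × 6 = 2.88 pp.
The labor force: 0.52 × 1.3 = 0.676 pp.
TFP growth = 7.5 − 3.556 = 3.944%.

Total factor productivity grew 3.94%.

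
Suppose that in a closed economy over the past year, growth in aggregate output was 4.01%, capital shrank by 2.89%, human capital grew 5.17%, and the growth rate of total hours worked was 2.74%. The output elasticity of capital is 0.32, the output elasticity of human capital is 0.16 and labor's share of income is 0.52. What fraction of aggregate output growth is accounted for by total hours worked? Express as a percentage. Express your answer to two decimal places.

35.53%

Labor's share = 1 − 0.32 − 0.16 = 0.52.
Total hours worked contributed 0.52 × 2.74 = 1.4248 pp.
Share of growth = 1.4248 / 4.01 × 100 = 35.5312%.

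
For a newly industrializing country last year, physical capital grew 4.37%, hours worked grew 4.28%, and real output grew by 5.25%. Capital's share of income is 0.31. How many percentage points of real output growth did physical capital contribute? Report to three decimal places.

1.355 percentage points

Contribution = share × growth = 0.31 × 4.37 = 1.3547 pp.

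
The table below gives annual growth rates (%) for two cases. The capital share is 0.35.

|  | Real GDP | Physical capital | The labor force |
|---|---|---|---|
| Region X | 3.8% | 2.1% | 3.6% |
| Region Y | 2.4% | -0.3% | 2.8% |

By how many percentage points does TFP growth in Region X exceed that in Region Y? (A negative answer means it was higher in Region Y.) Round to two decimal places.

0.04 percentage points

Labor's share = 1 − 0.35 = 0.65.
Region X: TFP = 3.8 − 0.735 − 2.34 = 0.725%.
Region Y: TFP = 2.4 + 0.105 − 1.82 = 0.685%.
Difference = 0.725 − (0.685) = 0.04 pp.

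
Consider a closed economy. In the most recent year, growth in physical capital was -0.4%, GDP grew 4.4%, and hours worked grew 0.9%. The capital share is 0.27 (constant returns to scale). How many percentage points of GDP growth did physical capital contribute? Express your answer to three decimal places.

Contribution = share × growth = 0.27 × (-0.4) = -0.108 pp.

-0.108 pp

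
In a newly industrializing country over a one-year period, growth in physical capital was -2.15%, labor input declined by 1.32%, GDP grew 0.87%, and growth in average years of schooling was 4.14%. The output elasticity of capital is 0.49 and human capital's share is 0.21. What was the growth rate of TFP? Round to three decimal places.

Labor's share = 1 − 0.49 − 0.21 = 0.3.
Physical capital: 0.49 × (-2.15) = -1.0535 pp.
Average years of schooling: 0.21 × 4.14 = 0.8694 pp.
Labor input: 0.3 × (-1.32) = -0.396 pp.
TFP growth = 0.87 + 0.5801 = 1.4501%.

TFP grew 1.450%.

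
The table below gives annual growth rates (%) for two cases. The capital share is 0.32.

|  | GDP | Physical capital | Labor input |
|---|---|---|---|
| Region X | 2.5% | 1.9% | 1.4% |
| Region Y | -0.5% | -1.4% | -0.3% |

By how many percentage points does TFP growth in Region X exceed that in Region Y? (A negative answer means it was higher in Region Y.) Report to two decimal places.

0.79 percentage points

Labor's share = 1 − 0.32 = 0.68.
Region X: TFP = 2.5 − 0.608 − 0.952 = 0.94%.
Region Y: TFP = -0.5 + 0.448 + 0.204 = 0.152%.
Difference = 0.94 − (0.152) = 0.788 pp.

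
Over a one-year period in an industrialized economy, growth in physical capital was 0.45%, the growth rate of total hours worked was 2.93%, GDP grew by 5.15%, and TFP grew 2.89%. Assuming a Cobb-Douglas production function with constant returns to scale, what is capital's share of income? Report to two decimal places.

Capital's share of income is 0.27.

gY = gA + α·gK + (1−α)·gL, so gY − gA − gL = α(gK − gL).
5.15 − 2.89 − 2.93 = α × (0.45 − 2.93).
-0.67 = -2.48 α, so α = 0.2702.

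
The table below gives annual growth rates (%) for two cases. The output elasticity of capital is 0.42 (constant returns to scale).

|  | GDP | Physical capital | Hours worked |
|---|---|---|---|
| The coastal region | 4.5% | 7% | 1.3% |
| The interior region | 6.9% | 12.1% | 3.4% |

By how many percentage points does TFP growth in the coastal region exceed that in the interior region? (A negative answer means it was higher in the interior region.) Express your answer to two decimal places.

Labor's share = 1 − 0.42 = 0.58.
The coastal region: TFP = 4.5 − 2.94 − 0.754 = 0.806%.
The interior region: TFP = 6.9 − 5.082 − 1.972 = -0.154%.
Difference = 0.806 − (-0.154) = 0.96 pp.

0.96 percentage points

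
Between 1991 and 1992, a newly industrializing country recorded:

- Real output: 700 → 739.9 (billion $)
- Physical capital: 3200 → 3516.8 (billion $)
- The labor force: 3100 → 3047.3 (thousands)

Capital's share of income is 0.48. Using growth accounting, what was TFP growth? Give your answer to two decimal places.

Real output growth = (739.9 − 700) / 700 = 5.7%.
Physical capital growth = (3516.8 − 3200) / 3200 = 9.9%.
The labor force growth = (3047.3 − 3100) / 3100 = -1.7%.
Labor's share = 1 − 0.48 = 0.52.
Physical capital: 0.48 × 9.9 = 4.752 pp.
The labor force: 0.52 × (-1.7) = -0.884 pp.
TFP growth = 5.7 − 3.868 = 1.832%.

1.83%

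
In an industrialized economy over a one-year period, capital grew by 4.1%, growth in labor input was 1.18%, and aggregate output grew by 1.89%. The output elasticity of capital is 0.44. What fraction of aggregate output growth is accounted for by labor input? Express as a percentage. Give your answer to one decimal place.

Labor input accounted for 35.0% of growth.

Labor's share = 1 − 0.44 = 0.56.
Labor input contributed 0.56 × 1.18 = 0.6608 pp.
Share of growth = 0.6608 / 1.89 × 100 = 34.963%.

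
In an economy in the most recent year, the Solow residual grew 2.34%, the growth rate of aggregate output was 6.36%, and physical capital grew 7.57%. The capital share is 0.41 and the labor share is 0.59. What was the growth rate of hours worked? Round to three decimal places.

1.553%

Labor's share = 1 − 0.41 = 0.59.
gY = gA + 0.41×7.57 + 0.59×g.
0.59×g = 6.36 − 2.34 − 3.1037 = 0.9163.
g = 0.9163 / 0.59 = 1.55305%.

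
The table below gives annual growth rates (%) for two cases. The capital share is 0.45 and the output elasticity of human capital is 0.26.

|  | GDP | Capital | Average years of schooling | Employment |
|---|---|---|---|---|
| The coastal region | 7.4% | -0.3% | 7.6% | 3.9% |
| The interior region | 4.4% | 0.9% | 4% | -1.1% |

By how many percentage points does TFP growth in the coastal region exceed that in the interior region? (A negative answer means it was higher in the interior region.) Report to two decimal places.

Labor's share = 1 − 0.45 − 0.26 = 0.29.
The coastal region: TFP = 7.4 + 0.135 − 1.976 − 1.131 = 4.428%.
The interior region: TFP = 4.4 − 0.405 − 1.04 + 0.319 = 3.274%.
Difference = 4.428 − (3.274) = 1.154 pp.

1.15 percentage points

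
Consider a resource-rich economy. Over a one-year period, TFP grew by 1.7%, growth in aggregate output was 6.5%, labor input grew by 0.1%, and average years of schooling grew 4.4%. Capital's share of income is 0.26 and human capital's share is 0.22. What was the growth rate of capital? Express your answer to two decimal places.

14.54%

Labor's share = 1 − 0.26 − 0.22 = 0.52.
gY = gA + 0.22×4.4 + 0.52×0.1 + 0.26×g.
0.26×g = 6.5 − 1.7 − 1.02 = 3.78.
g = 3.78 / 0.26 = 14.5385%.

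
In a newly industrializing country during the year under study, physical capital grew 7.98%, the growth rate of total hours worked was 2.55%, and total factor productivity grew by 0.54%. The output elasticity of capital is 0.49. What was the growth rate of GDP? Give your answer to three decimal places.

Labor's share = 1 − 0.49 = 0.51.
Physical capital: 0.49 × 7.98 = 3.9102 pp.
Total hours worked: 0.51 × 2.55 = 1.3005 pp.
Output growth = 0.54 + 5.2107 = 5.7507%.

5.751%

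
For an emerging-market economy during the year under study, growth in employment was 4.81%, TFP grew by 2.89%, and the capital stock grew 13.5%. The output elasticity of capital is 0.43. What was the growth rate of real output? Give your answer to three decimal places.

11.437%

Labor's share = 1 − 0.43 = 0.57.
The capital stock: 0.43 × 13.5 = 5.805 pp.
Employment: 0.57 × 4.81 = 2.7417 pp.
Output growth = 2.89 + 8.5467 = 11.4367%.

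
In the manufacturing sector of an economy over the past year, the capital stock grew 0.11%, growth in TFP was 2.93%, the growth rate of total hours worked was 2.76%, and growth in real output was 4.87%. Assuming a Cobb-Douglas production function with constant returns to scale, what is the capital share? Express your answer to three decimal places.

gY = gA + α·gK + (1−α)·gL, so gY − gA − gL = α(gK − gL).
4.87 − 2.93 − 2.76 = α × (0.11 − 2.76).
-0.82 = -2.65 α, so α = 0.30943.

The capital share is 0.309.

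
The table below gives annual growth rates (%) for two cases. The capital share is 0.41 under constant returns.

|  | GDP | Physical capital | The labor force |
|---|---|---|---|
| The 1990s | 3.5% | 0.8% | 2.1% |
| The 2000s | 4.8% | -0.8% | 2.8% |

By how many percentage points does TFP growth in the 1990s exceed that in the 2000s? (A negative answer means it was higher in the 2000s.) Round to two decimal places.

-1.54 percentage points

Labor's share = 1 − 0.41 = 0.59.
The 1990s: TFP = 3.5 − 0.328 − 1.239 = 1.933%.
The 2000s: TFP = 4.8 + 0.328 − 1.652 = 3.476%.
Difference = 1.933 − (3.476) = -1.543 pp.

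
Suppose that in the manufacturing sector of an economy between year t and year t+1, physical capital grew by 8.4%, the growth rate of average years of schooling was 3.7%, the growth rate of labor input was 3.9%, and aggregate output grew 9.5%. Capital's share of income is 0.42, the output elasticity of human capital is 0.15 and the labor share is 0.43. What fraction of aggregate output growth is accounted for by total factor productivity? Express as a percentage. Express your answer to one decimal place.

Labor's share = 1 − 0.42 − 0.15 = 0.43.
Physical capital: 0.42 × 8.4 = 3.528 pp.
Average years of schooling: 0.15 × 3.7 = 0.555 pp.
Labor input: 0.43 × 3.9 = 1.677 pp.
TFP growth = 9.5 − 5.76 = 3.74%.
TFP share of growth = 3.74 / 9.5 × 100 = 39.368%.

Total factor productivity accounted for 39.4% of growth.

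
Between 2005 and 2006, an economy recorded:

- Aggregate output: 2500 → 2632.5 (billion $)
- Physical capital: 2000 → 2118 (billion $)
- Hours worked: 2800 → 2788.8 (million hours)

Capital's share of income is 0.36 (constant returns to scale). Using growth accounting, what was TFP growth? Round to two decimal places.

3.43%

Aggregate output growth = (2632.5 − 2500) / 2500 = 5.3%.
Physical capital growth = (2118 − 2000) / 2000 = 5.9%.
Hours worked growth = (2788.8 − 2800) / 2800 = -0.4%.
Labor's share = 1 − 0.36 = 0.64.
Physical capital: 0.36 × 5.9 = 2.124 pp.
Hours worked: 0.64 × (-0.4) = -0.256 pp.
TFP growth = 5.3 − 1.868 = 3.432%.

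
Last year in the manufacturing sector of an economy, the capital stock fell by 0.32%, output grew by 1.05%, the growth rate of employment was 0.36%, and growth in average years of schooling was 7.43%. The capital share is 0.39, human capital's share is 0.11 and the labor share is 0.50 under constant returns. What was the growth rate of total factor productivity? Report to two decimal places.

0.18%

Labor's share = 1 − 0.39 − 0.11 = 0.5.
The capital stock: 0.39 × (-0.32) = -0.1248 pp.
Average years of schooling: 0.11 × 7.43 = 0.8173 pp.
Employment: 0.5 × 0.36 = 0.18 pp.
TFP growth = 1.05 − 0.8725 = 0.1775%.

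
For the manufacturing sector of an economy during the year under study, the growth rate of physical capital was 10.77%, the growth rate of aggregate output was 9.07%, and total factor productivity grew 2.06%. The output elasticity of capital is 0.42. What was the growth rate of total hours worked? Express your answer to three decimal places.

Total hours worked grew 4.287%.

Labor's share = 1 − 0.42 = 0.58.
gY = gA + 0.42×10.77 + 0.58×g.
0.58×g = 9.07 − 2.06 − 4.5234 = 2.4866.
g = 2.4866 / 0.58 = 4.28724%.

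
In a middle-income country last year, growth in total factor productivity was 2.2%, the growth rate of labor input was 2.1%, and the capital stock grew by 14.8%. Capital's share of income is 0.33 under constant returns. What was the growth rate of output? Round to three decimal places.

Labor's share = 1 − 0.33 = 0.67.
The capital stock: 0.33 × 14.8 = 4.884 pp.
Labor input: 0.67 × 2.1 = 1.407 pp.
Output growth = 2.2 + 6.291 = 8.491%.

Output growth was 8.491%.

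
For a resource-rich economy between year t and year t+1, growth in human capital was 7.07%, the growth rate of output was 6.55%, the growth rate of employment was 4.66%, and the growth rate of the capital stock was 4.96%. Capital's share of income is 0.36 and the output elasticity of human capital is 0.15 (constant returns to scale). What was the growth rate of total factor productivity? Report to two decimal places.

1.42%

Labor's share = 1 − 0.36 − 0.15 = 0.49.
The capital stock: 0.36 × 4.96 = 1.7856 pp.
Human capital: 0.15 × 7.07 = 1.0605 pp.
Employment: 0.49 × 4.66 = 2.2834 pp.
TFP growth = 6.55 − 5.1295 = 1.4205%.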